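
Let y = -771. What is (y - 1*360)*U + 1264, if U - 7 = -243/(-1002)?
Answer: -2313713/334 ≈ -6927.3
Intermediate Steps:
U = 2419/334 (U = 7 - 243/(-1002) = 7 - 243*(-1/1002) = 7 + 81/334 = 2419/334 ≈ 7.2425)
(y - 1*360)*U + 1264 = (-771 - 1*360)*(2419/334) + 1264 = (-771 - 360)*(2419/334) + 1264 = -1131*2419/334 + 1264 = -2735889/334 + 1264 = -2313713/334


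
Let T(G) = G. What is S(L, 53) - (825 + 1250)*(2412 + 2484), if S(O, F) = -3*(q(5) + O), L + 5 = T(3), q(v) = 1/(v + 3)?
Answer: -81273555/8 ≈ -1.0159e+7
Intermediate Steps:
q(v) = 1/(3 + v)
L = -2 (L = -5 + 3 = -2)
S(O, F) = -3/8 - 3*O (S(O, F) = -3*(1/(3 + 5) + O) = -3*(1/8 + O) = -3/8 - 3*O)
S(L, 53) - (825 + 1250)*(2412 + 2484) = (-3/8 - 3*(-2)) - (825 + 1250)*(2412 + 2484) = (-3/8 + 6) - 2075*4896 = 45/8 - 1*10159200 = 45/8 - 10159200 = -81273555/8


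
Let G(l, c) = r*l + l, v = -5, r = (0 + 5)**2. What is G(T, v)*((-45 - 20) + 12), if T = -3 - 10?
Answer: 17914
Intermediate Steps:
r = 25 (r = 5**2 = 25)
T = -13
G(l, c) = 26*l (G(l, c) = 25*l + l = 26*l)
G(T, v)*((-45 - 20) + 12) = (26*(-13))*((-45 - 20) + 12) = -338*(-65 + 12) = -338*(-53) = 17914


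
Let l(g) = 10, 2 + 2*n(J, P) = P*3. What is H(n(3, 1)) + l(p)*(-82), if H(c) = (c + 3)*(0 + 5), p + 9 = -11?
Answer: -1605/2 ≈ -802.50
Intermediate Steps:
n(J, P) = -1 + 3*P/2 (n(J, P) = -1 + (P*3)/2 = -1 + (3*P)/2 = -1 + 3*P/2)
p = -20 (p = -9 - 11 = -20)
H(c) = 15 + 5*c (H(c) = (3 + c)*5 = 15 + 5*c)
H(n(3, 1)) + l(p)*(-82) = (15 + 5*(-1 + (3/2)*1)) + 10*(-82) = (15 + 5*(-1 + 3/2)) - 820 = (15 + 5*(1/2)) - 820 = (15 + 5/2) - 820 = 35/2 - 820 = -1605/2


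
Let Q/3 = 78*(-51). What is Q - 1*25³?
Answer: -27559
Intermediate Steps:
Q = -11934 (Q = 3*(78*(-51)) = 3*(-3978) = -11934)
Q - 1*25³ = -11934 - 1*25³ = -11934 - 1*15625 = -11934 - 15625 = -27559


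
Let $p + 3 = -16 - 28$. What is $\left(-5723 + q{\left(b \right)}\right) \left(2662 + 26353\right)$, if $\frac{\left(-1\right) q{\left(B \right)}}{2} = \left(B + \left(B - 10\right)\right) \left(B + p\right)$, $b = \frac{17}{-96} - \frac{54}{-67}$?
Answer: $- \frac{1960734238698095}{10342656} \approx -1.8958 \cdot 10^{8}$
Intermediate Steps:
$p = -47$ ($p = -3 - 44 = -47$)
$b = \frac{4045}{6432}$ ($b = 17 \left(- \frac{1}{96}\right) - - \frac{54}{67} = - \frac{17}{96} + \frac{54}{67} = \frac{4045}{6432} \approx 0.62889$)
$q{\left(B \right)} = - 2 \left(-47 + B\right) \left(-10 + 2 B\right)$ ($q{\left(B \right)} = - 2 \left(B + \left(B - 10\right)\right) \left(B - 47\right) = - 2 \left(B + \left(-10 + B\right)\right) \left(-47 + B\right) = - 2 \left(-10 + 2 B\right) \left(-47 + B\right) = - 2 \left(-47 + B\right) \left(-10 + 2 B\right)$)
$\left(-5723 + q{\left(b \right)}\right) \left(2662 + 26353\right) = \left(-5723 - \left(\frac{325295}{402} + \frac{16362025}{10342656}\right)\right) \left(2662 + 26353\right) = \left(-5723 - \frac{8385551785}{10342656}\right) 29015 = \left(- \frac{67576572073}{10342656}\right) 29015 = - \frac{1960734238698095}{10342656}$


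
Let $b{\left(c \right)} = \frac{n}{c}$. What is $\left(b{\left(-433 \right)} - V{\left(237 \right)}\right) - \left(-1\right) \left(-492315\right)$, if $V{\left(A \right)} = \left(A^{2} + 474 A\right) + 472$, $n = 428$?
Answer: $- \frac{286340730}{433} \approx -6.613 \cdot 10^{5}$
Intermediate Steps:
$b{\left(c \right)} = \frac{428}{c}$
$V{\left(A \right)} = 472 + A^{2} + 474 A$
$\left(b{\left(-433 \right)} - V{\left(237 \right)}\right) - \left(-1\right) \left(-492315\right) = \left(\frac{428}{-433} - \left(472 + 237^{2} + 474 \cdot 237\right)\right) - \left(-1\right) \left(-492315\right) = \left(428 \left(- \frac{1}{433}\right) - \left(472 + 56169 + 112338\right)\right) - 492315 = \left(- \frac{428}{433} - 168979\right) - 492315 = - \frac{73168335}{433} - 492315 = - \frac{286340730}{433}$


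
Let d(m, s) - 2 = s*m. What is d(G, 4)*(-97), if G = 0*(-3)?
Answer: -194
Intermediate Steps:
G = 0
d(m, s) = 2 + m*s (d(m, s) = 2 + s*m = 2 + m*s)
d(G, 4)*(-97) = (2 + 0*4)*(-97) = (2 + 0)*(-97) = 2*(-97) = -194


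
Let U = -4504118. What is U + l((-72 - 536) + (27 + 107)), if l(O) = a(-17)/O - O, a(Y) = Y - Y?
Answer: -4503644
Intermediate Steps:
a(Y) = 0
l(O) = -O (l(O) = 0/O - O = 0 - O = -O)
U + l((-72 - 536) + (27 + 107)) = -4504118 - ((-72 - 536) + (27 + 107)) = -4504118 - (-608 + 134) = -4504118 - 1*(-474) = -4504118 + 474 = -4503644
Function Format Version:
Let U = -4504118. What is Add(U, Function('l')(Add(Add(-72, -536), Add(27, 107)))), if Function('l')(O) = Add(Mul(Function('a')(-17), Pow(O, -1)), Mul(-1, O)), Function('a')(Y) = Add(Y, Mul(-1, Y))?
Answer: -4503644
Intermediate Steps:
Function('a')(Y) = 0
Function('l')(O) = Mul(-1, O) (Function('l')(O) = Add(Mul(0, Pow(O, -1)), Mul(-1, O)) = Add(0, Mul(-1, O)) = Mul(-1, O))
Add(U, Function('l')(Add(Add(-72, -536), Add(27, 107)))) = Add(-4504118, Mul(-1, Add(Add(-72, -536), Add(27, 107)))) = Add(-4504118, Mul(-1, Add(-608, 134))) = Add(-4504118, Mul(-1, -474)) = Add(-4504118, 474) = -4503644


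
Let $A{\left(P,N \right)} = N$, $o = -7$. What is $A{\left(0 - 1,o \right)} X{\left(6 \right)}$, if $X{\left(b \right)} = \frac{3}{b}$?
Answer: $- \frac{7}{2} \approx -3.5$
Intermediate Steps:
$A{\left(0 - 1,o \right)} X{\left(6 \right)} = - 7 \cdot \frac{3}{6} = - 7 \cdot 3 \cdot \frac{1}{6} = \left(-7\right) \frac{1}{2} = - \frac{7}{2}$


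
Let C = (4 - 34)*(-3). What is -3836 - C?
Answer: -3926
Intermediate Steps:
C = 90 (C = -30*(-3) = 90)
-3836 - C = -3836 - 1*90 = -3836 - 90 = -3926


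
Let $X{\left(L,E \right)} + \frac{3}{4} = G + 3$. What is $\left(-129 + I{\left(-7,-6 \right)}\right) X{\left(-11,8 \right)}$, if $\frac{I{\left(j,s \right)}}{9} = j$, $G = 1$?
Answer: $-624$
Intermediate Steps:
$I{\left(j,s \right)} = 9 j$
$X{\left(L,E \right)} = \frac{13}{4}$ ($X{\left(L,E \right)} = - \frac{3}{4} + \left(1 + 3\right) = - \frac{3}{4} + 4 = \frac{13}{4}$)
$\left(-129 + I{\left(-7,-6 \right)}\right) X{\left(-11,8 \right)} = \left(-129 + 9 \left(-7\right)\right) \frac{13}{4} = \left(-129 - 63\right) \frac{13}{4} = \left(-192\right) \frac{13}{4} = -624$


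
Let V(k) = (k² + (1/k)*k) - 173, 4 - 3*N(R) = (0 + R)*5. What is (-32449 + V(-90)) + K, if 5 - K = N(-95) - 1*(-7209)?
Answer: -95654/3 ≈ -31885.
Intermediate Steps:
N(R) = 4/3 - 5*R/3 (N(R) = 4/3 - (0 + R)*5/3 = 4/3 - R*5/3 = 4/3 - 5*R/3)
V(k) = -172 + k² (V(k) = (k² + k/k) - 173 = (k² + 1) - 173 = (1 + k²) - 173 = -172 + k²)
K = -22091/3 (K = 5 - ((4/3 - 5/3*(-95)) - 1*(-7209)) = 5 - ((4/3 + 475/3) + 7209) = 5 - (479/3 + 7209) = 5 - 1*22106/3 = 5 - 22106/3 = -22091/3 ≈ -7363.7)
(-32449 + V(-90)) + K = (-32449 + (-172 + (-90)²)) - 22091/3 = (-32449 + (-172 + 8100)) - 22091/3 = (-32449 + 7928) - 22091/3 = -24521 - 22091/3 = -95654/3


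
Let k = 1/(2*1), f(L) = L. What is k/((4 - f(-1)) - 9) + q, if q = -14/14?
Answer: -9/8 ≈ -1.1250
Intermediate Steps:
q = -1 (q = -14*1/14 = -1)
k = 1/2 ≈ 0.50000
k/((4 - f(-1)) - 9) + q = (1/2)/((4 - 1*(-1)) - 9) - 1 = (1/2)/((4 + 1) - 9) - 1 = (1/2)/(5 - 9) - 1 = (1/2)/(-4) - 1 = -1/4*1/2 - 1 = -1/8 - 1 = -9/8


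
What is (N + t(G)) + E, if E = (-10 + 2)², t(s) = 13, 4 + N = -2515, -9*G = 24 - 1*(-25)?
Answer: -2442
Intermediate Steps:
G = -49/9 (G = -(24 - 1*(-25))/9 = -(24 + 25)/9 = -⅑*49 = -49/9 ≈ -5.4444)
N = -2519 (N = -4 - 2515 = -2519)
E = 64 (E = (-8)² = 64)
(N + t(G)) + E = (-2519 + 13) + 64 = -2506 + 64 = -2442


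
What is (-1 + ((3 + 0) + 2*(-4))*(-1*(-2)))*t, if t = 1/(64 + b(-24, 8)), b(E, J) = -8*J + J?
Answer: -11/8 ≈ -1.3750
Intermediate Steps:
b(E, J) = -7*J
t = 1/8 (t = 1/(64 - 7*8) = 1/(64 - 56) = 1/8 ≈ 0.12500)
(-1 + ((3 + 0) + 2*(-4))*(-1*(-2)))*t = (-1 + ((3 + 0) + 2*(-4))*(-1*(-2)))*(1/8) = (-1 + (3 - 8)*2)*(1/8) = (-1 - 5*2)*(1/8) = (-1 - 10)*(1/8) = -11*1/8 = -11/8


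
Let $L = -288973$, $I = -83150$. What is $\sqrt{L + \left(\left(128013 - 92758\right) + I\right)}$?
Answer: $2 i \sqrt{84217} \approx 580.4 i$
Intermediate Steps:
$\sqrt{L + \left(\left(128013 - 92758\right) + I\right)} = \sqrt{-288973 + \left(\left(128013 - 92758\right) - 83150\right)} = \sqrt{-288973 + \left(35255 - 83150\right)} = \sqrt{-288973 - 47895} = \sqrt{-336868} = 2 i \sqrt{84217}$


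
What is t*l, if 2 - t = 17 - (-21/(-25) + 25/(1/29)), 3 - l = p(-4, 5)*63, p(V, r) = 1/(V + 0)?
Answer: 53313/4 ≈ 13328.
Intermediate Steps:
p(V, r) = 1/V
l = 75/4 (l = 3 - 63/(-4) = 3 - (-1)*63/4 = 3 - 1*(-63/4) = 3 + 63/4 = 75/4 ≈ 18.750)
t = 17771/25 (t = 2 - (17 - (-21/(-25) + 25/(1/29))) = 2 - (17 - (-21*(-1/25) + 25/(1/29))) = 2 - (17 - (21/25 + 25*29)) = 2 - (17 - (21/25 + 725)) = 2 - (17 - 1*18146/25) = 2 - (17 - 18146/25) = 2 - 1*(-17721/25) = 2 + 17721/25 = 17771/25 ≈ 710.84)
t*l = (17771/25)*(75/4) = 53313/4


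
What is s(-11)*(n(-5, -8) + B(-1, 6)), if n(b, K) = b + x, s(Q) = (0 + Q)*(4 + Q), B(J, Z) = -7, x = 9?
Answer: -231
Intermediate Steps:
s(Q) = Q*(4 + Q)
n(b, K) = 9 + b (n(b, K) = b + 9 = 9 + b)
s(-11)*(n(-5, -8) + B(-1, 6)) = (-11*(4 - 11))*((9 - 5) - 7) = (-11*(-7))*(4 - 7) = 77*(-3) = -231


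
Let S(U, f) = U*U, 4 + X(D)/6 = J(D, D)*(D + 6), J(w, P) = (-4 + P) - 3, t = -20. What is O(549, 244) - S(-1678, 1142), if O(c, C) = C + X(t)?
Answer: -2813196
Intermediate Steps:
J(w, P) = -7 + P
X(D) = -24 + 6*(-7 + D)*(6 + D) (X(D) = -24 + 6*((-7 + D)*(D + 6)) = -24 + 6*((-7 + D)*(6 + D)) = -24 + 6*(-7 + D)*(6 + D))
S(U, f) = U**2
O(c, C) = 2244 + C (O(c, C) = C + (-276 - 6*(-20) + 6*(-20)**2) = C + (-276 + 120 + 6*400) = C + (-276 + 120 + 2400) = C + 2244 = 2244 + C)
O(549, 244) - S(-1678, 1142) = (2244 + 244) - 1*(-1678)**2 = 2488 - 1*2815684 = 2488 - 2815684 = -2813196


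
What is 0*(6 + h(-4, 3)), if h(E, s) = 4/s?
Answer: 0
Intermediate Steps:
0*(6 + h(-4, 3)) = 0*(6 + 4/3) = 0*(22/3) = 0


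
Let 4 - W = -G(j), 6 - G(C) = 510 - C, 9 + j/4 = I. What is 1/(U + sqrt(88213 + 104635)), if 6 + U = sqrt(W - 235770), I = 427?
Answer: 1/(-6 + 4*sqrt(12053) + I*sqrt(234598)) ≈ 0.0010259 - 0.0011472*I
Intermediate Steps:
j = 1672 (j = -36 + 4*427 = -36 + 1708 = 1672)
G(C) = -504 + C (G(C) = 6 - (510 - C) = 6 + (-510 + C) = -504 + C)
W = 1172 (W = 4 - (-1)*(-504 + 1672) = 4 - (-1)*1168 = 4 - 1*(-1168) = 4 + 1168 = 1172)
U = -6 + I*sqrt(234598) (U = -6 + sqrt(1172 - 235770) = -6 + sqrt(-234598) = -6 + I*sqrt(234598) ≈ -6.0 + 484.35*I)
1/(U + sqrt(88213 + 104635)) = 1/((-6 + I*sqrt(234598)) + sqrt(88213 + 104635)) = 1/((-6 + I*sqrt(234598)) + sqrt(192848)) = 1/((-6 + I*sqrt(234598)) + 4*sqrt(12053)) = 1/(-6 + 4*sqrt(12053) + I*sqrt(234598))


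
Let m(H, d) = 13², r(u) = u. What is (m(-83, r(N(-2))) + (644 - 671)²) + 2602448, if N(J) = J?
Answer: 2603346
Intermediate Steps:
m(H, d) = 169
(m(-83, r(N(-2))) + (644 - 671)²) + 2602448 = (169 + (644 - 671)²) + 2602448 = (169 + (-27)²) + 2602448 = (169 + 729) + 2602448 = 898 + 2602448 = 2603346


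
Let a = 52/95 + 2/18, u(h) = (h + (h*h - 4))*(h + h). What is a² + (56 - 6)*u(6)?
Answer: 16667686969/731025 ≈ 22800.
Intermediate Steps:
u(h) = 2*h*(-4 + h + h²) (u(h) = (h + (h² - 4))*(2*h) = (h + (-4 + h²))*(2*h) = (-4 + h + h²)*(2*h) = 2*h*(-4 + h + h²))
a = 563/855 (a = 52*(1/95) + 2*(1/18) = 52/95 + ⅑ = 563/855 ≈ 0.65848)
a² + (56 - 6)*u(6) = (563/855)² + (56 - 6)*(2*6*(-4 + 6 + 6²)) = 316969/731025 + 50*(2*6*(-4 + 6 + 36)) = 316969/731025 + 50*(2*6*38) = 316969/731025 + 50*456 = 316969/731025 + 22800 = 16667686969/731025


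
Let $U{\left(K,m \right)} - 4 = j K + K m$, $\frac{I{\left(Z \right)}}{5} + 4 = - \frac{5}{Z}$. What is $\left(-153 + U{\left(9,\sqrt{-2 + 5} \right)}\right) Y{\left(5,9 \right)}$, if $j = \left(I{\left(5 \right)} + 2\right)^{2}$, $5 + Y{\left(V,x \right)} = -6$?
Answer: $-50732 - 99 \sqrt{3} \approx -50904.0$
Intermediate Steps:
$Y{\left(V,x \right)} = -11$ ($Y{\left(V,x \right)} = -5 - 6 = -11$)
$I{\left(Z \right)} = -20 - \frac{25}{Z}$ ($I{\left(Z \right)} = -20 + 5 \left(- \frac{5}{Z}\right) = -20 - \frac{25}{Z}$)
$j = 529$ ($j = \left(\left(-20 - \frac{25}{5}\right) + 2\right)^{2} = \left(\left(-20 - 5\right) + 2\right)^{2} = \left(-25 + 2\right)^{2} = \left(-23\right)^{2} = 529$)
$U{\left(K,m \right)} = 4 + 529 K + K m$ ($U{\left(K,m \right)} = 4 + \left(529 K + K m\right) = 4 + 529 K + K m$)
$\left(-153 + U{\left(9,\sqrt{-2 + 5} \right)}\right) Y{\left(5,9 \right)} = \left(-153 + \left(4 + 529 \cdot 9 + 9 \sqrt{-2 + 5}\right)\right) \left(-11\right) = \left(-153 + \left(4 + 4761 + 9 \sqrt{3}\right)\right) \left(-11\right) = \left(-153 + \left(4765 + 9 \sqrt{3}\right)\right) \left(-11\right) = \left(4612 + 9 \sqrt{3}\right) \left(-11\right) = -50732 - 99 \sqrt{3}$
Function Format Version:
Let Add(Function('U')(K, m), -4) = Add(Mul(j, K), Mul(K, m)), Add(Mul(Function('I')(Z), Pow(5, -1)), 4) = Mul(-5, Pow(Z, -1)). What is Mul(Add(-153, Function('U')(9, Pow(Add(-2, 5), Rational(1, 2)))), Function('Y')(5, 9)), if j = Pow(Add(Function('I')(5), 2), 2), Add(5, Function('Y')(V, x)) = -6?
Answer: Add(-50732, Mul(-99, Pow(3, Rational(1, 2)))) ≈ -50904.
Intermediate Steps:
Function('Y')(V, x) = -11 (Function('Y')(V, x) = Add(-5, -6) = -11)
Function('I')(Z) = Add(-20, Mul(-25, Pow(Z, -1))) (Function('I')(Z) = Add(-20, Mul(5, Mul(-5, Pow(Z, -1)))) = Add(-20, Mul(-25, Pow(Z, -1))))
j = 529 (j = Pow(Add(Add(-20, Mul(-25, Pow(5, -1))), 2), 2) = Pow(Add(Add(-20, Mul(-25, Rational(1, 5))), 2), 2) = Pow(Add(Add(-20, -5), 2), 2) = Pow(Add(-25, 2), 2) = Pow(-23, 2) = 529)
Function('U')(K, m) = Add(4, Mul(529, K), Mul(K, m)) (Function('U')(K, m) = Add(4, Add(Mul(529, K), Mul(K, m))) = Add(4, Mul(529, K), Mul(K, m)))
Mul(Add(-153, Function('U')(9, Pow(Add(-2, 5), Rational(1, 2)))), Function('Y')(5, 9)) = Mul(Add(-153, Add(4, Mul(529, 9), Mul(9, Pow(Add(-2, 5), Rational(1, 2))))), -11) = Mul(Add(-153, Add(4, 4761, Mul(9, Pow(3, Rational(1, 2))))), -11) = Mul(Add(-153, Add(4765, Mul(9, Pow(3, Rational(1, 2))))), -11) = Mul(Add(4612, Mul(9, Pow(3, Rational(1, 2)))), -11) = Add(-50732, Mul(-99, Pow(3, Rational(1, 2))))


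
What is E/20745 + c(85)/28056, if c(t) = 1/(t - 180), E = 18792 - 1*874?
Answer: 3183812201/3686137560 ≈ 0.86373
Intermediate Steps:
E = 17918 (E = 18792 - 874 = 17918)
c(t) = 1/(-180 + t)
E/20745 + c(85)/28056 = 17918/20745 + 1/((-180 + 85)*28056) = 17918*(1/20745) + (1/28056)/(-95) = 17918/20745 - 1/95*1/28056 = 17918/20745 - 1/2665320 = 3183812201/3686137560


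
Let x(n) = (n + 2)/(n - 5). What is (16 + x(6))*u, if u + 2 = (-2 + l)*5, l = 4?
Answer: 192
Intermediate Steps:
u = 8 (u = -2 + (-2 + 4)*5 = -2 + 2*5 = -2 + 10 = 8)
x(n) = (2 + n)/(-5 + n)
(16 + x(6))*u = (16 + (2 + 6)/(-5 + 6))*8 = (16 + 8/1)*8 = (16 + 1*8)*8 = (16 + 8)*8 = 24*8 = 192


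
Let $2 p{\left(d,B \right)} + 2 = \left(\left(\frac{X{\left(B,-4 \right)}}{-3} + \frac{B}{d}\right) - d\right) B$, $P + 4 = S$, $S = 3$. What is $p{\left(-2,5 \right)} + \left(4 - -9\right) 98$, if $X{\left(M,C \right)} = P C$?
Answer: $\frac{15221}{12} \approx 1268.4$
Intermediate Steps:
$P = -1$ ($P = -4 + 3 = -1$)
$X{\left(M,C \right)} = - C$
$p{\left(d,B \right)} = -1 + \frac{B \left(- \frac{4}{3} - d + \frac{B}{d}\right)}{2}$ ($p{\left(d,B \right)} = -1 + \frac{\left(\left(\frac{\left(-1\right) \left(-4\right)}{-3} + \frac{B}{d}\right) - d\right) B}{2} = -1 + \frac{\left(\left(4 \left(- \frac{1}{3}\right) + \frac{B}{d}\right) - d\right) B}{2} = -1 + \frac{\left(\left(- \frac{4}{3} + \frac{B}{d}\right) - d\right) B}{2} = -1 + \frac{\left(- \frac{4}{3} - d + \frac{B}{d}\right) B}{2} = -1 + \frac{B \left(- \frac{4}{3} - d + \frac{B}{d}\right)}{2}$)
$p{\left(-2,5 \right)} + \left(4 - -9\right) 98 = \left(-1 - \frac{10}{3} + \frac{5^{2}}{2 \left(-2\right)} - \frac{5}{2} \left(-2\right)\right) + \left(4 - -9\right) 98 = \left(-1 - \frac{10}{3} + \frac{1}{2} \cdot 25 \left(- \frac{1}{2}\right) + 5\right) + \left(4 + 9\right) 98 = \left(-1 - \frac{10}{3} - \frac{25}{4} + 5\right) + 13 \cdot 98 = - \frac{67}{12} + 1274 = \frac{15221}{12}$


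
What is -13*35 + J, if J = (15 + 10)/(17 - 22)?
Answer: -460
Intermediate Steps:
J = -5 (J = 25/(-5) = 25*(-⅕) = -5)
-13*35 + J = -13*35 - 5 = -455 - 5 = -460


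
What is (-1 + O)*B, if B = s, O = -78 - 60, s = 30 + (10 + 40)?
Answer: -11120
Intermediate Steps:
s = 80 (s = 30 + 50 = 80)
O = -138
B = 80
(-1 + O)*B = (-1 - 138)*80 = -139*80 = -11120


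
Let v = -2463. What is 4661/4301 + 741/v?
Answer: 2764334/3531121 ≈ 0.78285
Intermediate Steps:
4661/4301 + 741/v = 4661/4301 + 741/(-2463) = 4661*(1/4301) + 741*(-1/2463) = 4661/4301 - 247/821 = 2764334/3531121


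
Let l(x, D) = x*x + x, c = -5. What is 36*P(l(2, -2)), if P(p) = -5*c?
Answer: 900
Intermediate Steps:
l(x, D) = x + x² (l(x, D) = x² + x = x + x²)
P(p) = 25 (P(p) = -5*(-5) = 25)
36*P(l(2, -2)) = 36*25 = 900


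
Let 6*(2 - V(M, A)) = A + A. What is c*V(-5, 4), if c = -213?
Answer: -142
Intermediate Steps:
V(M, A) = 2 - A/3 (V(M, A) = 2 - (A + A)/6 = 2 - A/3)
c*V(-5, 4) = -213*(2 - ⅓*4) = -213*(2 - 4/3) = -213*⅔ = -142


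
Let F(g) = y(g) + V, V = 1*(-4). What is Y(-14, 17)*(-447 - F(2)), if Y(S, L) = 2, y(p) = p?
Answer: -890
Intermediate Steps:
V = -4
F(g) = -4 + g (F(g) = g - 4 = -4 + g)
Y(-14, 17)*(-447 - F(2)) = 2*(-447 - (-4 + 2)) = 2*(-447 - 1*(-2)) = 2*(-447 + 2) = 2*(-445) = -890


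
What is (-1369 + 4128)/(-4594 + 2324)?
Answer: -2759/2270 ≈ -1.2154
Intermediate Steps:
(-1369 + 4128)/(-4594 + 2324) = 2759/(-2270) = 2759*(-1/2270) = -2759/2270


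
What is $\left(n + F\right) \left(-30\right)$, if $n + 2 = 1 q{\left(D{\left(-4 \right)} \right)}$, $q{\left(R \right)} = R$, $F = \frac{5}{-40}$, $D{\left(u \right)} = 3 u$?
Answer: $\frac{1695}{4} \approx 423.75$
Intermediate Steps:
$F = - \frac{1}{8}$ ($F = 5 \left(- \frac{1}{40}\right) = - \frac{1}{8} \approx -0.125$)
$n = -14$ ($n = -2 + 1 \cdot 3 \left(-4\right) = -2 + 1 \left(-12\right) = -2 - 12 = -14$)
$\left(n + F\right) \left(-30\right) = \left(-14 - \frac{1}{8}\right) \left(-30\right) = \left(- \frac{113}{8}\right) \left(-30\right) = \frac{1695}{4}$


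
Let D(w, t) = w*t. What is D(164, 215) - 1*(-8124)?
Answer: 43384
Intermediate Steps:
D(w, t) = t*w
D(164, 215) - 1*(-8124) = 215*164 - 1*(-8124) = 35260 + 8124 = 43384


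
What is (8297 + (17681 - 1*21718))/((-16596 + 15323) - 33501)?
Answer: -2130/17387 ≈ -0.12251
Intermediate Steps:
(8297 + (17681 - 1*21718))/((-16596 + 15323) - 33501) = (8297 + (17681 - 21718))/(-1273 - 33501) = (8297 - 4037)/(-34774) = 4260*(-1/34774) = -2130/17387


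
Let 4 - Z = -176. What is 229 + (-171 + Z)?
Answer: 238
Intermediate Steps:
Z = 180 (Z = 4 - 1*(-176) = 4 + 176 = 180)
229 + (-171 + Z) = 229 + (-171 + 180) = 229 + 9 = 238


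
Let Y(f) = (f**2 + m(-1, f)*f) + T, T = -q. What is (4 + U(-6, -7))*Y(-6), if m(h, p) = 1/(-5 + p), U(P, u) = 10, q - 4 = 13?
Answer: 3010/11 ≈ 273.64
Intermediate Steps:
q = 17 (q = 4 + 13 = 17)
T = -17 (T = -1*17 = -17)
Y(f) = -17 + f**2 + f/(-5 + f) (Y(f) = (f**2 + f/(-5 + f)) - 17 = -17 + f**2 + f/(-5 + f))
(4 + U(-6, -7))*Y(-6) = (4 + 10)*((-6 + (-17 + (-6)**2)*(-5 - 6))/(-5 - 6)) = 14*((-6 + (-17 + 36)*(-11))/(-11)) = 14*(-(-6 + 19*(-11))/11) = 14*(-(-6 - 209)/11) = 14*(-1/11*(-215)) = 14*(215/11) = 3010/11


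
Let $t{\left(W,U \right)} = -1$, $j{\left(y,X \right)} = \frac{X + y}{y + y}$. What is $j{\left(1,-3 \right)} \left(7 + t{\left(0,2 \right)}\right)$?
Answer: $-6$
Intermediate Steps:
$j{\left(y,X \right)} = \frac{X + y}{2 y}$
$j{\left(1,-3 \right)} \left(7 + t{\left(0,2 \right)}\right) = \frac{-3 + 1}{2 \cdot 1} \left(7 - 1\right) = \frac{1}{2} \cdot 1 \left(-2\right) 6 = \left(-1\right) 6 = -6$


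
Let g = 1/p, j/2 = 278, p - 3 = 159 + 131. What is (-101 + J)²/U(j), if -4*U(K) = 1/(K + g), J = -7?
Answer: -7600682304/293 ≈ -2.5941e+7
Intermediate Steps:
p = 293 (p = 3 + (159 + 131) = 3 + 290 = 293)
j = 556 (j = 2*278 = 556)
g = 1/293 ≈ 0.0034130
U(K) = -1/(4*(1/293 + K)) (U(K) = -1/(4*(K + 1/293)) = -1/(4*(1/293 + K)))
(-101 + J)²/U(j) = (-101 - 7)²/((-293/(4 + 1172*556))) = (-108)²/((-293/(4 + 651632))) = 11664/((-293/651636)) = 11664/((-293*1/651636)) = 11664/(-293/651636) = 11664*(-651636/293) = -7600682304/293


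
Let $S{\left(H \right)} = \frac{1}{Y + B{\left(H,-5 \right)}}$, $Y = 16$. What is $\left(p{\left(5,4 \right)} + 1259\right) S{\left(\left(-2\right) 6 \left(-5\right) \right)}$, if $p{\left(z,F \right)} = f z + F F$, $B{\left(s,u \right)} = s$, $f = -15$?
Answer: $\frac{300}{19} \approx 15.789$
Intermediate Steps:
$p{\left(z,F \right)} = F^{2} - 15 z$ ($p{\left(z,F \right)} = - 15 z + F F = - 15 z + F^{2} = F^{2} - 15 z$)
$S{\left(H \right)} = \frac{1}{16 + H}$
$\left(p{\left(5,4 \right)} + 1259\right) S{\left(\left(-2\right) 6 \left(-5\right) \right)} = \frac{\left(4^{2} - 75\right) + 1259}{16 + \left(-2\right) 6 \left(-5\right)} = \frac{\left(16 - 75\right) + 1259}{16 - -60} = \frac{-59 + 1259}{16 + 60} = \frac{1200}{76} = 1200 \cdot \frac{1}{76} = \frac{300}{19}$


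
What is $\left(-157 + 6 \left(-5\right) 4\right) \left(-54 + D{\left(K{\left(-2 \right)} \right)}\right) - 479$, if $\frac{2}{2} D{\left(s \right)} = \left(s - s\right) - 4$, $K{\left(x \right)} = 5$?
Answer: $15587$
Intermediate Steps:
$D{\left(s \right)} = -4$ ($D{\left(s \right)} = \left(s - s\right) - 4 = 0 - 4 = -4$)
$\left(-157 + 6 \left(-5\right) 4\right) \left(-54 + D{\left(K{\left(-2 \right)} \right)}\right) - 479 = \left(-157 + 6 \left(-5\right) 4\right) \left(-54 - 4\right) - 479 = \left(-157 - 120\right) \left(-58\right) - 479 = \left(-277\right) \left(-58\right) - 479 = 16066 - 479 = 15587$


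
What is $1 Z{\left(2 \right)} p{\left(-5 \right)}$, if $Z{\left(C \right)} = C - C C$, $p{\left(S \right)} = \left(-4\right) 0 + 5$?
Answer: $-10$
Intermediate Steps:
$p{\left(S \right)} = 5$ ($p{\left(S \right)} = 0 + 5 = 5$)
$Z{\left(C \right)} = C - C^{2}$
$1 Z{\left(2 \right)} p{\left(-5 \right)} = 1 \cdot 2 \left(1 - 2\right) 5 = 1 \cdot 2 \left(-1\right) 5 = 1 \left(-2\right) 5 = \left(-2\right) 5 = -10$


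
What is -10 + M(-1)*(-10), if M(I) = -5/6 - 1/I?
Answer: -35/3 ≈ -11.667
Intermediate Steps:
M(I) = -5/6 - 1/I (M(I) = -5*1/6 - 1/I = -5/6 - 1/I)
-10 + M(-1)*(-10) = -10 + (-5/6 - 1/(-1))*(-10) = -10 + (-5/6 - 1*(-1))*(-10) = -10 + (-5/6 + 1)*(-10) = -10 + (1/6)*(-10) = -10 - 5/3 = -35/3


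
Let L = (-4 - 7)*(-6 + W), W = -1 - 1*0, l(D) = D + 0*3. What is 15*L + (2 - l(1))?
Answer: 1156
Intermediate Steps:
l(D) = D (l(D) = D + 0 = D)
W = -1 (W = -1 + 0 = -1)
L = 77 (L = (-4 - 7)*(-6 - 1) = -11*(-7) = 77)
15*L + (2 - l(1)) = 15*77 + (2 - 1*1) = 1155 + (2 - 1) = 1155 + 1 = 1156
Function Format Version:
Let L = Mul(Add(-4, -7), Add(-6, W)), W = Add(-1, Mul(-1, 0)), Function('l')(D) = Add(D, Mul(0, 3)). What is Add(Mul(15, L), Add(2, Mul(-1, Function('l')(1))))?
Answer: 1156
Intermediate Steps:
Function('l')(D) = D (Function('l')(D) = Add(D, 0) = D)
W = -1 (W = Add(-1, 0) = -1)
L = 77 (L = Mul(Add(-4, -7), Add(-6, -1)) = Mul(-11, -7) = 77)
Add(Mul(15, L), Add(2, Mul(-1, Function('l')(1)))) = Add(Mul(15, 77), Add(2, Mul(-1, 1))) = Add(1155, Add(2, -1)) = Add(1155, 1) = 1156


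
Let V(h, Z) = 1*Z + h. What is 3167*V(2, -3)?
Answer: -3167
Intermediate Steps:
V(h, Z) = Z + h
3167*V(2, -3) = 3167*(-3 + 2) = 3167*(-1) = -3167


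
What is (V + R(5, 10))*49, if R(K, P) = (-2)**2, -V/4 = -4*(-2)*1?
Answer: -1372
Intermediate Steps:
V = -32 (V = -4*(-4*(-2)) = -32 ≈ -32.000)
R(K, P) = 4
(V + R(5, 10))*49 = (-32 + 4)*49 = -28*49 = -1372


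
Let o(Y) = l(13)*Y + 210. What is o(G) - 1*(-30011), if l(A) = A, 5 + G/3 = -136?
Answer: 24722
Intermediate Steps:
G = -423 (G = -15 + 3*(-136) = -15 - 408 = -423)
o(Y) = 210 + 13*Y (o(Y) = 13*Y + 210 = 210 + 13*Y)
o(G) - 1*(-30011) = (210 + 13*(-423)) - 1*(-30011) = (210 - 5499) + 30011 = -5289 + 30011 = 24722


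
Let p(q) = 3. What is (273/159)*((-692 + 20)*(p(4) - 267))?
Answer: 16144128/53 ≈ 3.0461e+5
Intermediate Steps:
(273/159)*((-692 + 20)*(p(4) - 267)) = (273/159)*((-692 + 20)*(3 - 267)) = (273*(1/159))*(-672*(-264)) = (91/53)*177408 = 16144128/53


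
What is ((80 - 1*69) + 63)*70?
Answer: 5180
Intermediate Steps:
((80 - 1*69) + 63)*70 = ((80 - 69) + 63)*70 = (11 + 63)*70 = 74*70 = 5180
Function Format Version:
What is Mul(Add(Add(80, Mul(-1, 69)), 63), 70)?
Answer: 5180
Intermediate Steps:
Mul(Add(Add(80, Mul(-1, 69)), 63), 70) = Mul(Add(Add(80, -69), 63), 70) = Mul(Add(11, 63), 70) = Mul(74, 70) = 5180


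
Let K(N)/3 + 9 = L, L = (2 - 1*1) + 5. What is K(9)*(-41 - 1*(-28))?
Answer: 117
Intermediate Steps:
L = 6 (L = (2 - 1) + 5 = 1 + 5 = 6)
K(N) = -9 (K(N) = -27 + 3*6 = -27 + 18 = -9)
K(9)*(-41 - 1*(-28)) = -9*(-41 - 1*(-28)) = -9*(-41 + 28) = -9*(-13) = 117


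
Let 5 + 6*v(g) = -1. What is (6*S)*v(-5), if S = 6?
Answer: -36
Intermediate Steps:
v(g) = -1 (v(g) = -5/6 + (1/6)*(-1) = -5/6 - 1/6 = -1)
(6*S)*v(-5) = (6*6)*(-1) = 36*(-1) = -36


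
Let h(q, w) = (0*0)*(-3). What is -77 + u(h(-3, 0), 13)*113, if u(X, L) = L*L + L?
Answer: 20489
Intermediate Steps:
h(q, w) = 0 (h(q, w) = 0*(-3) = 0)
u(X, L) = L + L² (u(X, L) = L² + L = L + L²)
-77 + u(h(-3, 0), 13)*113 = -77 + (13*(1 + 13))*113 = -77 + (13*14)*113 = -77 + 182*113 = -77 + 20566 = 20489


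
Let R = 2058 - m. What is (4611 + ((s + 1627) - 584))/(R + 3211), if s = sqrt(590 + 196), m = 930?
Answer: 5654/4339 + sqrt(786)/4339 ≈ 1.3095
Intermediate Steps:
R = 1128 (R = 2058 - 1*930 = 2058 - 930 = 1128)
s = sqrt(786) ≈ 28.036
(4611 + ((s + 1627) - 584))/(R + 3211) = (4611 + ((sqrt(786) + 1627) - 584))/(1128 + 3211) = (4611 + ((1627 + sqrt(786)) - 584))/4339 = (4611 + (1043 + sqrt(786)))*(1/4339) = (5654 + sqrt(786))*(1/4339) = 5654/4339 + sqrt(786)/4339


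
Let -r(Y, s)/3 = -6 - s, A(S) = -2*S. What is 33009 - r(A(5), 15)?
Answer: 32946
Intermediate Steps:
r(Y, s) = 18 + 3*s (r(Y, s) = -3*(-6 - s) = 18 + 3*s)
33009 - r(A(5), 15) = 33009 - (18 + 3*15) = 33009 - (18 + 45) = 33009 - 1*63 = 33009 - 63 = 32946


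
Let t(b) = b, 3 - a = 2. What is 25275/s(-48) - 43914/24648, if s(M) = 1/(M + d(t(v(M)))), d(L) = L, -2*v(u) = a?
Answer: -387365213/316 ≈ -1.2258e+6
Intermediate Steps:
a = 1 (a = 3 - 1*2 = 3 - 2 = 1)
v(u) = -½ (v(u) = -½*1 = -½)
s(M) = 1/(-½ + M) (s(M) = 1/(M - ½) = 1/(-½ + M))
25275/s(-48) - 43914/24648 = 25275/((2/(-1 + 2*(-48)))) - 43914/24648 = 25275/((2/(-1 - 96))) - 43914*1/24648 = 25275/((2/(-97))) - 563/316 = 25275/((2*(-1/97))) - 563/316 = 25275/(-2/97) - 563/316 = 25275*(-97/2) - 563/316 = -2451675/2 - 563/316 = -387365213/316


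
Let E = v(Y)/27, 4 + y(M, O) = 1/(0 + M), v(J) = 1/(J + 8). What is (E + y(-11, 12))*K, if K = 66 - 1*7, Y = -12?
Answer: -287389/1188 ≈ -241.91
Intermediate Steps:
K = 59 (K = 66 - 7 = 59)
v(J) = 1/(8 + J)
y(M, O) = -4 + 1/M (y(M, O) = -4 + 1/(0 + M) = -4 + 1/M)
E = -1/108 (E = 1/((8 - 12)*27) = (1/27)/(-4) = -¼*1/27 = -1/108 ≈ -0.0092593)
(E + y(-11, 12))*K = (-1/108 + (-4 + 1/(-11)))*59 = (-1/108 + (-4 - 1/11))*59 = (-1/108 - 45/11)*59 = -4871/1188*59 = -287389/1188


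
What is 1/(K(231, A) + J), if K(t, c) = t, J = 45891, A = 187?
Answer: 1/46122 ≈ 2.1682e-5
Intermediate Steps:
1/(K(231, A) + J) = 1/(231 + 45891) = 1/46122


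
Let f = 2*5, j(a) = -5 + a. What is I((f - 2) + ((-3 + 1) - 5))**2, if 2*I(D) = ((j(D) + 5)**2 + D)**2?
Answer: 4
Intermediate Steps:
f = 10
I(D) = (D + D**2)**2/2 (I(D) = (((-5 + D) + 5)**2 + D)**2/2 = (D**2 + D)**2/2 = (D + D**2)**2/2)
I((f - 2) + ((-3 + 1) - 5))**2 = (((10 - 2) + ((-3 + 1) - 5))**2*(1 + ((10 - 2) + ((-3 + 1) - 5)))**2/2)**2 = ((8 + (-2 - 5))**2*(1 + (8 + (-2 - 5)))**2/2)**2 = ((8 - 7)**2*(1 + (8 - 7))**2/2)**2 = ((1/2)*1**2*(1 + 1)**2)**2 = ((1/2)*1*2**2)**2 = ((1/2)*1*4)**2 = 2**2 = 4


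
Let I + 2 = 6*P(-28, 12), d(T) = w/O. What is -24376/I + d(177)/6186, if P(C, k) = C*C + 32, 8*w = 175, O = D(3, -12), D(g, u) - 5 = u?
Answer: -603220919/121097136 ≈ -4.9813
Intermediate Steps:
D(g, u) = 5 + u
O = -7 (O = 5 - 12 = -7)
w = 175/8 (w = (1/8)*175 = 175/8 ≈ 21.875)
P(C, k) = 32 + C**2 (P(C, k) = C**2 + 32 = 32 + C**2)
d(T) = -25/8 (d(T) = (175/8)/(-7) = (175/8)*(-1/7) = -25/8)
I = 4894 (I = -2 + 6*(32 + (-28)**2) = -2 + 6*(32 + 784) = -2 + 6*816 = -2 + 4896 = 4894)
-24376/I + d(177)/6186 = -24376/4894 - 25/8/6186 = -24376*1/4894 - 25/8*1/6186 = -12188/2447 - 25/49488 = -603220919/121097136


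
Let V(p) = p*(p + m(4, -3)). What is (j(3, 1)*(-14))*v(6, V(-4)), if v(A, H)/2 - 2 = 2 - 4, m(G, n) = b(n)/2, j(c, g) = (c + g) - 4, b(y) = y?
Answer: 0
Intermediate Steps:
j(c, g) = -4 + c + g
m(G, n) = n/2
V(p) = p*(-3/2 + p) (V(p) = p*(p + (1/2)*(-3)) = p*(p - 3/2) = p*(-3/2 + p))
v(A, H) = 0 (v(A, H) = 4 + 2*(2 - 4) = 4 + 2*(-2) = 4 - 4 = 0)
(j(3, 1)*(-14))*v(6, V(-4)) = ((-4 + 3 + 1)*(-14))*0 = (0*(-14))*0 = 0*0 = 0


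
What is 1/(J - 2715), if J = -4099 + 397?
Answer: -1/6417 ≈ -0.00015584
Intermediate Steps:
J = -3702
1/(J - 2715) = 1/(-3702 - 2715) = 1/(-6417) = -1/6417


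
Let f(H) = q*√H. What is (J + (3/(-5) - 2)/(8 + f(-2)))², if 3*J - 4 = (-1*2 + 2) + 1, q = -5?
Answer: (-5329*I + 40250*√2)/(450*(7*I + 40*√2)) ≈ 2.1769 - 0.47872*I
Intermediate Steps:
f(H) = -5*√H
J = 5/3 (J = 4/3 + ((-1*2 + 2) + 1)/3 = 4/3 + ((-2 + 2) + 1)/3 = 4/3 + (0 + 1)/3 = 4/3 + (⅓)*1 = 4/3 + ⅓ = 5/3 ≈ 1.6667)
(J + (3/(-5) - 2)/(8 + f(-2)))² = (5/3 + (3/(-5) - 2)/(8 - 5*I*√2))² = (5/3 + (3*(-⅕) - 2)/(8 - 5*I*√2))² = (5/3 + (-⅗ - 2)/(8 - 5*I*√2))² = (5/3 - 13/(5*(8 - 5*I*√2)))²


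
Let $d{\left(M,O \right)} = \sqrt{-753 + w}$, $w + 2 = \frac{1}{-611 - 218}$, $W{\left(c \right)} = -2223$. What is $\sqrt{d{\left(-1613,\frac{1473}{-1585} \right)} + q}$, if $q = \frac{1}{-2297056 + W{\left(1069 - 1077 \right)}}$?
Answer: $\frac{\sqrt{-1580158799239 + 26295965817289134 i \sqrt{14412994}}}{1906102291} \approx 3.7066 + 3.7066 i$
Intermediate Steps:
$w = - \frac{1659}{829}$ ($w = -2 + \frac{1}{-611 - 218} = -2 + \frac{1}{-829} = -2 - \frac{1}{829} = - \frac{1659}{829} \approx -2.0012$)
$d{\left(M,O \right)} = \frac{6 i \sqrt{14412994}}{829}$ ($d{\left(M,O \right)} = \sqrt{-753 - \frac{1659}{829}} = \sqrt{- \frac{625896}{829}} = \frac{6 i \sqrt{14412994}}{829}$)
$q = - \frac{1}{2299279}$ ($q = \frac{1}{-2297056 - 2223} = \frac{1}{-2299279} = - \frac{1}{2299279} \approx -4.3492 \cdot 10^{-7}$)
$\sqrt{d{\left(-1613,\frac{1473}{-1585} \right)} + q} = \sqrt{\frac{6 i \sqrt{14412994}}{829} - \frac{1}{2299279}} = \sqrt{- \frac{1}{2299279} + \frac{6 i \sqrt{14412994}}{829}}$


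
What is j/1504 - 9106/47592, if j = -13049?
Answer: -79340429/8947296 ≈ -8.8675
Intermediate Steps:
j/1504 - 9106/47592 = -13049/1504 - 9106/47592 = -13049*1/1504 - 9106*1/47592 = -13049/1504 - 4553/23796 = -79340429/8947296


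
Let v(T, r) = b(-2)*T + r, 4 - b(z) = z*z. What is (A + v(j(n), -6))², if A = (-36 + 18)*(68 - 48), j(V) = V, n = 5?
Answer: 133956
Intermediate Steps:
b(z) = 4 - z² (b(z) = 4 - z*z = 4 - z²)
v(T, r) = r (v(T, r) = (4 - 1*(-2)²)*T + r = (4 - 1*4)*T + r = (4 - 4)*T + r = 0*T + r = 0 + r = r)
A = -360 (A = -18*20 = -360)
(A + v(j(n), -6))² = (-360 - 6)² = (-366)² = 133956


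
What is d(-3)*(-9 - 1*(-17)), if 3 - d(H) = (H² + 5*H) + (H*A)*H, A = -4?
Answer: 360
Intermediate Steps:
d(H) = 3 - 5*H + 3*H² (d(H) = 3 - ((H² + 5*H) + (H*(-4))*H) = 3 - ((H² + 5*H) + (-4*H)*H) = 3 - ((H² + 5*H) - 4*H²) = 3 - (-3*H² + 5*H) = 3 + (-5*H + 3*H²) = 3 - 5*H + 3*H²)
d(-3)*(-9 - 1*(-17)) = (3 - 5*(-3) + 3*(-3)²)*(-9 - 1*(-17)) = (3 + 15 + 3*9)*(-9 + 17) = (3 + 15 + 27)*8 = 45*8 = 360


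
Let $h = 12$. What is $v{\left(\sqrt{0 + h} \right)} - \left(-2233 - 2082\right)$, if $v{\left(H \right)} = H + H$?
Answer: $4315 + 4 \sqrt{3} \approx 4321.9$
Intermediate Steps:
$v{\left(H \right)} = 2 H$
$v{\left(\sqrt{0 + h} \right)} - \left(-2233 - 2082\right) = 2 \sqrt{0 + 12} - \left(-2233 - 2082\right) = 2 \sqrt{12} - -4315 = 2 \cdot 2 \sqrt{3} + 4315 = 4 \sqrt{3} + 4315 = 4315 + 4 \sqrt{3}$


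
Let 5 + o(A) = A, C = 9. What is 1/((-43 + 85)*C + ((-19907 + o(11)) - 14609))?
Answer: -1/34132 ≈ -2.9298e-5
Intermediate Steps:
o(A) = -5 + A
1/((-43 + 85)*C + ((-19907 + o(11)) - 14609)) = 1/((-43 + 85)*9 + ((-19907 + (-5 + 11)) - 14609)) = 1/(42*9 + ((-19907 + 6) - 14609)) = 1/(378 + (-19901 - 14609)) = 1/(378 - 34510) = 1/(-34132) = -1/34132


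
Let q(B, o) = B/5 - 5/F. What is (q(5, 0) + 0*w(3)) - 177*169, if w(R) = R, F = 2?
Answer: -59829/2 ≈ -29915.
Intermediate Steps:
q(B, o) = -5/2 + B/5 (q(B, o) = B/5 - 5/2 = -5/2 + B/5)
(q(5, 0) + 0*w(3)) - 177*169 = ((-5/2 + (⅕)*5) + 0*3) - 177*169 = ((-5/2 + 1) + 0) - 29913 = (-3/2 + 0) - 29913 = -3/2 - 29913 = -59829/2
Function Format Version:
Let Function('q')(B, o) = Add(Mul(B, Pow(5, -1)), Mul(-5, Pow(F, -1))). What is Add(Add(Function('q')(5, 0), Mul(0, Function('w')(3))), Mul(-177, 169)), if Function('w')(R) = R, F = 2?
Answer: Rational(-59829, 2) ≈ -29915.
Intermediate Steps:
Function('q')(B, o) = Add(Rational(-5, 2), Mul(Rational(1, 5), B)) (Function('q')(B, o) = Add(Mul(B, Pow(5, -1)), Mul(-5, Pow(2, -1))) = Add(Mul(B, Rational(1, 5)), Mul(-5, Rational(1, 2))) = Add(Mul(Rational(1, 5), B), Rational(-5, 2)) = Add(Rational(-5, 2), Mul(Rational(1, 5), B)))
Add(Add(Function('q')(5, 0), Mul(0, Function('w')(3))), Mul(-177, 169)) = Add(Add(Add(Rational(-5, 2), Mul(Rational(1, 5), 5)), Mul(0, 3)), Mul(-177, 169)) = Add(Add(Add(Rational(-5, 2), 1), 0), -29913) = Add(Add(Rational(-3, 2), 0), -29913) = Add(Rational(-3, 2), -29913) = Rational(-59829, 2)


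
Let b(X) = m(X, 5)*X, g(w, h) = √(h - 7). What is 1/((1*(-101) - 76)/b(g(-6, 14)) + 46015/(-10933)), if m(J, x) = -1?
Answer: 3521573965/3729949028306 + 21156896553*√7/3729949028306 ≈ 0.015951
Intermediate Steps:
g(w, h) = √(-7 + h)
b(X) = -X
1/((1*(-101) - 76)/b(g(-6, 14)) + 46015/(-10933)) = 1/((1*(-101) - 76)/((-√(-7 + 14))) + 46015/(-10933)) = 1/((-101 - 76)/((-√7)) + 46015*(-1/10933)) = 1/(-(-177)*√7/7 - 46015/10933) = 1/(177*√7/7 - 46015/10933) = 1/(-46015/10933 + 177*√7/7)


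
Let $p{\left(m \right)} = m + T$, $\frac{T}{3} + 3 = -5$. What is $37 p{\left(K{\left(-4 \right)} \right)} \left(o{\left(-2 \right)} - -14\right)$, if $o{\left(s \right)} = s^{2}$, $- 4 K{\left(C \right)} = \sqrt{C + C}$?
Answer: $-15984 - 333 i \sqrt{2} \approx -15984.0 - 470.93 i$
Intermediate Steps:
$T = -24$ ($T = -9 + 3 \left(-5\right) = -9 - 15 = -24$)
$K{\left(C \right)} = - \frac{\sqrt{2} \sqrt{C}}{4}$ ($K{\left(C \right)} = - \frac{\sqrt{C + C}}{4} = - \frac{\sqrt{2 C}}{4} = - \frac{\sqrt{2} \sqrt{C}}{4}$)
$p{\left(m \right)} = -24 + m$ ($p{\left(m \right)} = m - 24 = -24 + m$)
$37 p{\left(K{\left(-4 \right)} \right)} \left(o{\left(-2 \right)} - -14\right) = 37 \left(-24 - \frac{\sqrt{2} \sqrt{-4}}{4}\right) \left(\left(-2\right)^{2} - -14\right) = 37 \left(-24 - \frac{\sqrt{2} \cdot 2 i}{4}\right) \left(4 + 14\right) = 37 \left(-24 - \frac{i \sqrt{2}}{2}\right) 18 = \left(-888 - \frac{37 i \sqrt{2}}{2}\right) 18 = -15984 - 333 i \sqrt{2}$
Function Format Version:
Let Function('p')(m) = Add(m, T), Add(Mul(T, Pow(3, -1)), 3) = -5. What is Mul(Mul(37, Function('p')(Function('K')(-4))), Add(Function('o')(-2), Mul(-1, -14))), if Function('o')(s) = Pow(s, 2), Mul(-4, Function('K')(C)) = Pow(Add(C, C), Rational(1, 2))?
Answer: Add(-15984, Mul(-333, I, Pow(2, Rational(1, 2)))) ≈ Add(-15984., Mul(-470.93, I))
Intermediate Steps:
T = -24 (T = Add(-9, Mul(3, -5)) = Add(-9, -15) = -24)
Function('K')(C) = Mul(Rational(-1, 4), Pow(2, Rational(1, 2)), Pow(C, Rational(1, 2))) (Function('K')(C) = Mul(Rational(-1, 4), Pow(Add(C, C), Rational(1, 2))) = Mul(Rational(-1, 4), Pow(Mul(2, C), Rational(1, 2))) = Mul(Rational(-1, 4), Mul(Pow(2, Rational(1, 2)), Pow(C, Rational(1, 2)))) = Mul(Rational(-1, 4), Pow(2, Rational(1, 2)), Pow(C, Rational(1, 2))))
Function('p')(m) = Add(-24, m) (Function('p')(m) = Add(m, -24) = Add(-24, m))
Mul(Mul(37, Function('p')(Function('K')(-4))), Add(Function('o')(-2), Mul(-1, -14))) = Mul(Mul(37, Add(-24, Mul(Rational(-1, 4), Pow(2, Rational(1, 2)), Pow(-4, Rational(1, 2))))), Add(Pow(-2, 2), Mul(-1, -14))) = Mul(Mul(37, Add(-24, Mul(Rational(-1, 4), Pow(2, Rational(1, 2)), Mul(2, I)))), Add(4, 14)) = Mul(Mul(37, Add(-24, Mul(Rational(-1, 2), I, Pow(2, Rational(1, 2))))), 18) = Mul(Add(-888, Mul(Rational(-37, 2), I, Pow(2, Rational(1, 2)))), 18) = Add(-15984, Mul(-333, I, Pow(2, Rational(1, 2))))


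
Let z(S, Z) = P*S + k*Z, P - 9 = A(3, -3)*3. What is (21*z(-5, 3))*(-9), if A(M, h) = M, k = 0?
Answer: 17010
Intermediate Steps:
P = 18 (P = 9 + 3*3 = 9 + 9 = 18)
z(S, Z) = 18*S (z(S, Z) = 18*S + 0*Z = 18*S + 0 = 18*S)
(21*z(-5, 3))*(-9) = (21*(18*(-5)))*(-9) = (21*(-90))*(-9) = -1890*(-9) = 17010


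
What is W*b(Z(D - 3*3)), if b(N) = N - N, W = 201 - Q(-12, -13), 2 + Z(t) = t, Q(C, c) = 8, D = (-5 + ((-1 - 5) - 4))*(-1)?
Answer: 0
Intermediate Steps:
D = 15 (D = (-5 + (-6 - 4))*(-1) = (-5 - 10)*(-1) = -15*(-1) = 15)
Z(t) = -2 + t
W = 193 (W = 201 - 1*8 = 201 - 8 = 193)
b(N) = 0
W*b(Z(D - 3*3)) = 193*0 = 0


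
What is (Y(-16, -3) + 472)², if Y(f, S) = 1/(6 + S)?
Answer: 2007889/9 ≈ 2.2310e+5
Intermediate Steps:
(Y(-16, -3) + 472)² = (1/(6 - 3) + 472)² = (1/3 + 472)² = (⅓ + 472)² = (1417/3)² = 2007889/9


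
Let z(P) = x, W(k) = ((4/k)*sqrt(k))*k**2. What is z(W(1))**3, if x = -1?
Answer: -1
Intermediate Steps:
W(k) = 4*k**(3/2) (W(k) = (4/sqrt(k))*k**2 = 4*k**(3/2))
z(P) = -1
z(W(1))**3 = (-1)**3 = -1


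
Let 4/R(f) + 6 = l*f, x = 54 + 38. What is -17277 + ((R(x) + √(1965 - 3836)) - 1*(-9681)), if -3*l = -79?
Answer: -27535494/3625 + I*√1871 ≈ -7596.0 + 43.255*I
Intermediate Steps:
l = 79/3 (l = -⅓*(-79) = 79/3 ≈ 26.333)
x = 92
R(f) = 4/(-6 + 79*f/3)
-17277 + ((R(x) + √(1965 - 3836)) - 1*(-9681)) = -17277 + ((12/(-18 + 79*92) + √(1965 - 3836)) - 1*(-9681)) = -17277 + ((12/(-18 + 7268) + √(-1871)) + 9681) = -17277 + ((12/7250 + I*√1871) + 9681) = -17277 + ((12*(1/7250) + I*√1871) + 9681) = -17277 + ((6/3625 + I*√1871) + 9681) = -17277 + (35093631/3625 + I*√1871) = -27535494/3625 + I*√1871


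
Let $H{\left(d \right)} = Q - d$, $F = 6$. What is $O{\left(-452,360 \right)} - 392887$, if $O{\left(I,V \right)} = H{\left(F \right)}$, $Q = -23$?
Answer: $-392916$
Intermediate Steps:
$H{\left(d \right)} = -23 - d$
$O{\left(I,V \right)} = -29$ ($O{\left(I,V \right)} = -23 - 6 = -29$)
$O{\left(-452,360 \right)} - 392887 = -29 - 392887 = -392916$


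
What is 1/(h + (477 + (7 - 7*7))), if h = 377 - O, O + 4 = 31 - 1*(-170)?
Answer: 1/615 ≈ 0.0016260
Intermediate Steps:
O = 197 (O = -4 + (31 - 1*(-170)) = -4 + (31 + 170) = -4 + 201 = 197)
h = 180 (h = 377 - 1*197 = 377 - 197 = 180)
1/(h + (477 + (7 - 7*7))) = 1/(180 + (477 + (7 - 7*7))) = 1/(180 + (477 + (7 - 49))) = 1/(180 + (477 - 42)) = 1/(180 + 435) = 1/615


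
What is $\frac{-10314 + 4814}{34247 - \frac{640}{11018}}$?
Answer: $- \frac{30299500}{188666403} \approx -0.1606$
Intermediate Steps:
$\frac{-10314 + 4814}{34247 - \frac{640}{11018}} = - \frac{5500}{34247 - \frac{320}{5509}} = - \frac{5500}{\frac{188666403}{5509}} = \left(-5500\right) \frac{5509}{188666403} = - \frac{30299500}{188666403}$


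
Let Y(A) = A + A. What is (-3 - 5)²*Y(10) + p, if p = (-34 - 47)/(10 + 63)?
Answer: 93359/73 ≈ 1278.9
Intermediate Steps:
Y(A) = 2*A
p = -81/73 ≈ -1.1096
(-3 - 5)²*Y(10) + p = (-3 - 5)²*(2*10) - 81/73 = (-8)²*20 - 81/73 = 64*20 - 81/73 = 1280 - 81/73 = 93359/73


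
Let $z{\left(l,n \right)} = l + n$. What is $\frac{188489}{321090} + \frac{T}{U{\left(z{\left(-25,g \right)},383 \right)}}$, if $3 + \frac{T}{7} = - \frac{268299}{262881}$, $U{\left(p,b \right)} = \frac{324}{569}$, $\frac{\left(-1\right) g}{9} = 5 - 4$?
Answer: $- \frac{294459969184}{6029175735} \approx -48.839$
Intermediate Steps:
$g = -9$ ($g = - 9 \left(5 - 4\right) = \left(-9\right) 1 = -9$)
$U{\left(p,b \right)} = \frac{324}{569}$ ($U{\left(p,b \right)} = 324 \cdot \frac{1}{569} = \frac{324}{569}$)
$T = - \frac{822066}{29209}$ ($T = -21 + 7 \left(- \frac{268299}{262881}\right) = -21 + 7 \left(\left(-268299\right) \frac{1}{262881}\right) = -21 + 7 \left(- \frac{29811}{29209}\right) = -21 - \frac{208677}{29209} = - \frac{822066}{29209} \approx -28.144$)
$\frac{188489}{321090} + \frac{T}{U{\left(z{\left(-25,g \right)},383 \right)}} = \frac{188489}{321090} - \frac{822066}{29209 \cdot \frac{324}{569}} = 188489 \cdot \frac{1}{321090} - \frac{77959259}{1577286} = \frac{26927}{45870} - \frac{77959259}{1577286} = - \frac{294459969184}{6029175735}$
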